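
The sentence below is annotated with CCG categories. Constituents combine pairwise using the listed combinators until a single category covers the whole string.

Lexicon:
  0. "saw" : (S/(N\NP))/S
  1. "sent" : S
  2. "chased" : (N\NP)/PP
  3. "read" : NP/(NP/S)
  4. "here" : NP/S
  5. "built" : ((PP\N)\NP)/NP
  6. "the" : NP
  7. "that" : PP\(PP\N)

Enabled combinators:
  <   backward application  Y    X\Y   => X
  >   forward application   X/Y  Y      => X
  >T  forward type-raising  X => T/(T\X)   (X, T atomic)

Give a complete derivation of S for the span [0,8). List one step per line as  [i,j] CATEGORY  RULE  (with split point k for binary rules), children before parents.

[0,8] S   >
  [0,2] S/(N\NP)   >
    [0,1] "saw" : (S/(N\NP))/S
    [1,2] "sent" : S
  [2,8] N\NP   >
    [2,3] "chased" : (N\NP)/PP
    [3,8] PP   <
      [3,7] PP\N   <
        [3,5] NP   >
          [3,4] "read" : NP/(NP/S)
          [4,5] "here" : NP/S
        [5,7] (PP\N)\NP   >
          [5,6] "built" : ((PP\N)\NP)/NP
          [6,7] "the" : NP
      [7,8] "that" : PP\(PP\N)

[0,1] (S/(N\NP))/S  lex  "saw"
[1,2] S  lex  "sent"
[0,2] S/(N\NP)  >  k=1
[2,3] (N\NP)/PP  lex  "chased"
[3,4] NP/(NP/S)  lex  "read"
[4,5] NP/S  lex  "here"
[3,5] NP  >  k=4
[5,6] ((PP\N)\NP)/NP  lex  "built"
[6,7] NP  lex  "the"
[5,7] (PP\N)\NP  >  k=6
[3,7] PP\N  <  k=5
[7,8] PP\(PP\N)  lex  "that"
[3,8] PP  <  k=7
[2,8] N\NP  >  k=3
[0,8] S  >  k=2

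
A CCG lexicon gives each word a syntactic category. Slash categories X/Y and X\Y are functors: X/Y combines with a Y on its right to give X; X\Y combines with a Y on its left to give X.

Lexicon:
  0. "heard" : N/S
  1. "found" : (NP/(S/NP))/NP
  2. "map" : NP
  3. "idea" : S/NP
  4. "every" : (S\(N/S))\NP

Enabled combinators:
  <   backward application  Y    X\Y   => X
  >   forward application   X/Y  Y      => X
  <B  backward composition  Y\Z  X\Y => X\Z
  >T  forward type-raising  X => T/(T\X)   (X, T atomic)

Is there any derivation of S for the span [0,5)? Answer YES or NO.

[0,5] S   <
  [0,1] "heard" : N/S
  [1,5] S\(N/S)   <
    [1,4] NP   >
      [1,3] NP/(S/NP)   >
        [1,2] "found" : (NP/(S/NP))/NP
        [2,3] "map" : NP
      [3,4] "idea" : S/NP
    [4,5] "every" : (S\(N/S))\NP

YES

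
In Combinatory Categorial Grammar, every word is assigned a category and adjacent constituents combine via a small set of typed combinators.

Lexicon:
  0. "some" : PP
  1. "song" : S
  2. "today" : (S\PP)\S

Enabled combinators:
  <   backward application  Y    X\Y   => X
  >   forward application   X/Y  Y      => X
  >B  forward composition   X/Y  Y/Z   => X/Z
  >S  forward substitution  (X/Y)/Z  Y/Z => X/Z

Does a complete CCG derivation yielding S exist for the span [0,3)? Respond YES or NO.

YES

[0,3] S   <
  [0,1] "some" : PP
  [1,3] S\PP   <
    [1,2] "song" : S
    [2,3] "today" : (S\PP)\S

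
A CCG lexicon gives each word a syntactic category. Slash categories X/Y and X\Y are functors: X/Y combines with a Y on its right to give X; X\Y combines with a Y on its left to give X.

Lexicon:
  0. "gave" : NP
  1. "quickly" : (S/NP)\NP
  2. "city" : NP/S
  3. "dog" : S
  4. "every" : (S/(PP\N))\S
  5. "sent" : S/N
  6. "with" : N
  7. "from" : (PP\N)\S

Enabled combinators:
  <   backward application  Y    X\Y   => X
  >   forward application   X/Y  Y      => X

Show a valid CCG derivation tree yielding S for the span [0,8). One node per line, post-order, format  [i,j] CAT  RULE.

[0,1] NP  lex  "gave"
[1,2] (S/NP)\NP  lex  "quickly"
[0,2] S/NP  <  k=1
[2,3] NP/S  lex  "city"
[3,4] S  lex  "dog"
[2,4] NP  >  k=3
[0,4] S  >  k=2
[4,5] (S/(PP\N))\S  lex  "every"
[0,5] S/(PP\N)  <  k=4
[5,6] S/N  lex  "sent"
[6,7] N  lex  "with"
[5,7] S  >  k=6
[7,8] (PP\N)\S  lex  "from"
[5,8] PP\N  <  k=7
[0,8] S  >  k=5

[0,8] S   >
  [0,5] S/(PP\N)   <
    [0,4] S   >
      [0,2] S/NP   <
        [0,1] "gave" : NP
        [1,2] "quickly" : (S/NP)\NP
      [2,4] NP   >
        [2,3] "city" : NP/S
        [3,4] "dog" : S
    [4,5] "every" : (S/(PP\N))\S
  [5,8] PP\N   <
    [5,7] S   >
      [5,6] "sent" : S/N
      [6,7] "with" : N
    [7,8] "from" : (PP\N)\S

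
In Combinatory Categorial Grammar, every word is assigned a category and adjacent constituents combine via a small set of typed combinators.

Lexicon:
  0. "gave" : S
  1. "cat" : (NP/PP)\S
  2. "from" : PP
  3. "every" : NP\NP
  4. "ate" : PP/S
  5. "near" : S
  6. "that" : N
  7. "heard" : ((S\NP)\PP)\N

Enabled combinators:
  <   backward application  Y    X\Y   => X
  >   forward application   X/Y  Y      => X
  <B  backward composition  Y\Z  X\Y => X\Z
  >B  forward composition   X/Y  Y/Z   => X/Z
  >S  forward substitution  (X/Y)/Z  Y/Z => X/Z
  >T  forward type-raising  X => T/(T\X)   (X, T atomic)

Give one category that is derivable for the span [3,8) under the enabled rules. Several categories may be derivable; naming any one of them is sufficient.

[0,8] S   <
  [0,3] NP   >
    [0,2] NP/PP   <
      [0,1] "gave" : S
      [1,2] "cat" : (NP/PP)\S
    [2,3] "from" : PP
  [3,8] S\NP   <B
    [3,4] "every" : NP\NP
    [4,8] S\NP   <
      [4,6] PP   >
        [4,5] "ate" : PP/S
        [5,6] "near" : S
      [6,8] (S\NP)\PP   <
        [6,7] "that" : N
        [7,8] "heard" : ((S\NP)\PP)\N

S\NP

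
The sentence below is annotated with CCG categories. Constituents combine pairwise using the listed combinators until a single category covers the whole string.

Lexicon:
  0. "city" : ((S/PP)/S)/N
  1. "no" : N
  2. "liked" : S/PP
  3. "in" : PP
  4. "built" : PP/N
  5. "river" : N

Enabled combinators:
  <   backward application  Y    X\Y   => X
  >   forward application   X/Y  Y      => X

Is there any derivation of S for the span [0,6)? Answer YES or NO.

[0,6] S   >
  [0,4] S/PP   >
    [0,2] (S/PP)/S   >
      [0,1] "city" : ((S/PP)/S)/N
      [1,2] "no" : N
    [2,4] S   >
      [2,3] "liked" : S/PP
      [3,4] "in" : PP
  [4,6] PP   >
    [4,5] "built" : PP/N
    [5,6] "river" : N

YES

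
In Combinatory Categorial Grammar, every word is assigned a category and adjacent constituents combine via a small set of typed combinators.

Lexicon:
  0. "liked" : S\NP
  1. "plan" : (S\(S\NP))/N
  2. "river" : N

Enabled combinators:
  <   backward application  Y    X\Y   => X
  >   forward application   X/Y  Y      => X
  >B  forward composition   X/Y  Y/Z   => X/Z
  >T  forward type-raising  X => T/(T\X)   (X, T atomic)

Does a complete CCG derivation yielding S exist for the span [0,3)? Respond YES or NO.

[0,3] S   <
  [0,1] "liked" : S\NP
  [1,3] S\(S\NP)   >
    [1,2] "plan" : (S\(S\NP))/N
    [2,3] "river" : N

YES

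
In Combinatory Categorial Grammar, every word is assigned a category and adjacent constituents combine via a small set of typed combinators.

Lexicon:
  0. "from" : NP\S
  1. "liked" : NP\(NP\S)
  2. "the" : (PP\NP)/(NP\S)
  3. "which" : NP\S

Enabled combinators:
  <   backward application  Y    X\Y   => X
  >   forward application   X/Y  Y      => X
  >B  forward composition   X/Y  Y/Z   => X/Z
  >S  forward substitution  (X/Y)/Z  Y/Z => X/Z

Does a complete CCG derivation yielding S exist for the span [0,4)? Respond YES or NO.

NP\S NP\(NP\S) (PP\NP)/(NP\S) NP\S
CKY chart[0,4] = {PP}; S ∉ chart

NO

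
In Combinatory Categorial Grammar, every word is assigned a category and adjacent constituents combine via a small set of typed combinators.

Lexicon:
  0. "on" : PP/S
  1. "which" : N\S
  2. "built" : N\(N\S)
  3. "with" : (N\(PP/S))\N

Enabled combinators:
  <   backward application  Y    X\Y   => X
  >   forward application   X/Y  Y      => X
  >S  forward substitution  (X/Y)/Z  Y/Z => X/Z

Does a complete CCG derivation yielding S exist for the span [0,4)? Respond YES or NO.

NO

PP/S N\S N\(N\S) (N\(PP/S))\N
CKY chart[0,4] = {N}; S ∉ chart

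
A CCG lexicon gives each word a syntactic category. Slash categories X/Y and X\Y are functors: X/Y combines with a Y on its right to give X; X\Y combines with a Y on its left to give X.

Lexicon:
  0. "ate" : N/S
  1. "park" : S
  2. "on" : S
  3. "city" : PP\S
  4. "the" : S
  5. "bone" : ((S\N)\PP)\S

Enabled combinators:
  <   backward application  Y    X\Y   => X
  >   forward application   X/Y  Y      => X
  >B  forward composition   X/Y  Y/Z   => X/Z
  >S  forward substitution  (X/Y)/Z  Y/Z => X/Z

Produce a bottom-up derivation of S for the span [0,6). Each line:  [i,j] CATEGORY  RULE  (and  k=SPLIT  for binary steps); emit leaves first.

[0,1] N/S  lex  "ate"
[1,2] S  lex  "park"
[0,2] N  >  k=1
[2,3] S  lex  "on"
[3,4] PP\S  lex  "city"
[2,4] PP  <  k=3
[4,5] S  lex  "the"
[5,6] ((S\N)\PP)\S  lex  "bone"
[4,6] (S\N)\PP  <  k=5
[2,6] S\N  <  k=4
[0,6] S  <  k=2

[0,6] S   <
  [0,2] N   >
    [0,1] "ate" : N/S
    [1,2] "park" : S
  [2,6] S\N   <
    [2,4] PP   <
      [2,3] "on" : S
      [3,4] "city" : PP\S
    [4,6] (S\N)\PP   <
      [4,5] "the" : S
      [5,6] "bone" : ((S\N)\PP)\S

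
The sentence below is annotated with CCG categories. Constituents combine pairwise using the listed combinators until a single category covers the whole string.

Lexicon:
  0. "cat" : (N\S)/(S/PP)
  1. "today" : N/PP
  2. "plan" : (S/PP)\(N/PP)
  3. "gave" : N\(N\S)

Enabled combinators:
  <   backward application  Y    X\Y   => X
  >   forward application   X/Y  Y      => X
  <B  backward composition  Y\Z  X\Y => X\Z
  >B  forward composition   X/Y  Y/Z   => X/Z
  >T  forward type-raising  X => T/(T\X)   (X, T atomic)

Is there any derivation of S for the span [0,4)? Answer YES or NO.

(N\S)/(S/PP) N/PP (S/PP)\(N/PP) N\(N\S)
CKY chart[0,4] = {N, N/(N\N), NP/(NP\N), PP/(PP\N), S/(S\N)}; S ∉ chart

NO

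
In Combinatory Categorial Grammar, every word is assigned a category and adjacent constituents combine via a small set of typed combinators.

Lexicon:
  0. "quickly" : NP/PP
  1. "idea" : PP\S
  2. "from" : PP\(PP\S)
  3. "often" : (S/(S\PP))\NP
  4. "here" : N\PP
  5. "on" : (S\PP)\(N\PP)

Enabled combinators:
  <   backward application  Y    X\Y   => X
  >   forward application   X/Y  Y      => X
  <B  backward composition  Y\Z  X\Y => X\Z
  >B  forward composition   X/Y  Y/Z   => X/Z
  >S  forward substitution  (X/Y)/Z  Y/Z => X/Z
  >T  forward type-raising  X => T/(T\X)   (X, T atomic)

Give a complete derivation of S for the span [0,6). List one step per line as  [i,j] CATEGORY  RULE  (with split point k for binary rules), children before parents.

[0,1] NP/PP  lex  "quickly"
[1,2] PP\S  lex  "idea"
[2,3] PP\(PP\S)  lex  "from"
[1,3] PP  <  k=2
[0,3] NP  >  k=1
[3,4] (S/(S\PP))\NP  lex  "often"
[0,4] S/(S\PP)  <  k=3
[4,5] N\PP  lex  "here"
[5,6] (S\PP)\(N\PP)  lex  "on"
[4,6] S\PP  <  k=5
[0,6] S  >  k=4

[0,6] S   >
  [0,4] S/(S\PP)   <
    [0,3] NP   >
      [0,1] "quickly" : NP/PP
      [1,3] PP   <
        [1,2] "idea" : PP\S
        [2,3] "from" : PP\(PP\S)
    [3,4] "often" : (S/(S\PP))\NP
  [4,6] S\PP   <
    [4,5] "here" : N\PP
    [5,6] "on" : (S\PP)\(N\PP)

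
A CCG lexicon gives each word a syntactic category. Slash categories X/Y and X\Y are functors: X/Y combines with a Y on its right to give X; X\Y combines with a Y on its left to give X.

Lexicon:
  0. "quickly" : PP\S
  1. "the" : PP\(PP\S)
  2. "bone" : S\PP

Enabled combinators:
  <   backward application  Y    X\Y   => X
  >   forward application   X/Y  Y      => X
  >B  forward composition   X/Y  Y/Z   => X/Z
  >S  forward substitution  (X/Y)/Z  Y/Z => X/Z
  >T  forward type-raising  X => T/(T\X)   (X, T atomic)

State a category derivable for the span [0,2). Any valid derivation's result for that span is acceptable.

PP

[0,3] S   <
  [0,2] PP   <
    [0,1] "quickly" : PP\S
    [1,2] "the" : PP\(PP\S)
  [2,3] "bone" : S\PP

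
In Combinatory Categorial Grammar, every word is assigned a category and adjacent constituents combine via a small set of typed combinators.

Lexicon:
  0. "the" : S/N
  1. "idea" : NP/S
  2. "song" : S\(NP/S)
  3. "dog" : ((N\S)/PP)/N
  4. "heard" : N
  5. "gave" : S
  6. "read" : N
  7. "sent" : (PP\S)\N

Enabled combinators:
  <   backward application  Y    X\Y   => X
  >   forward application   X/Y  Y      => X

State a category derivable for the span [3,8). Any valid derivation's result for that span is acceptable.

[0,8] S   >
  [0,1] "the" : S/N
  [1,8] N   <
    [1,3] S   <
      [1,2] "idea" : NP/S
      [2,3] "song" : S\(NP/S)
    [3,8] N\S   >
      [3,5] (N\S)/PP   >
        [3,4] "dog" : ((N\S)/PP)/N
        [4,5] "heard" : N
      [5,8] PP   <
        [5,6] "gave" : S
        [6,8] PP\S   <
          [6,7] "read" : N
          [7,8] "sent" : (PP\S)\N

N\S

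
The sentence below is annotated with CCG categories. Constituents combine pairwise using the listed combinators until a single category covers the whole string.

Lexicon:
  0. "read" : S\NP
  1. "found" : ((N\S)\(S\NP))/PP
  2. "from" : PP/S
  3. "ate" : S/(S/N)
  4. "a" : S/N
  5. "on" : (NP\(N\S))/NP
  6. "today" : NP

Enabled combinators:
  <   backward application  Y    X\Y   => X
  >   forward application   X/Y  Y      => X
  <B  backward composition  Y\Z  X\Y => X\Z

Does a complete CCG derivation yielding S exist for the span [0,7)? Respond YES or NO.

NO

S\NP ((N\S)\(S\NP))/PP PP/S S/(S/N) S/N (NP\(N\S))/NP NP
CKY chart[0,7] = {NP}; S ∉ chart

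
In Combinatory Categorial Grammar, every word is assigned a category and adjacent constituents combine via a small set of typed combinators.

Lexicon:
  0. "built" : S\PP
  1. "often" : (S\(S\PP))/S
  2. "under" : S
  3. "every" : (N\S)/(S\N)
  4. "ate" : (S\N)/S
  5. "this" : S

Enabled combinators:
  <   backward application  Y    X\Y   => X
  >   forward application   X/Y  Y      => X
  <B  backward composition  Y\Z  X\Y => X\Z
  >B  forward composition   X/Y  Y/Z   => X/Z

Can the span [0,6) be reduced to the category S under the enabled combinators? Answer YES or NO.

NO

S\PP (S\(S\PP))/S S (N\S)/(S\N) (S\N)/S S
CKY chart[0,6] = {N}; S ∉ chart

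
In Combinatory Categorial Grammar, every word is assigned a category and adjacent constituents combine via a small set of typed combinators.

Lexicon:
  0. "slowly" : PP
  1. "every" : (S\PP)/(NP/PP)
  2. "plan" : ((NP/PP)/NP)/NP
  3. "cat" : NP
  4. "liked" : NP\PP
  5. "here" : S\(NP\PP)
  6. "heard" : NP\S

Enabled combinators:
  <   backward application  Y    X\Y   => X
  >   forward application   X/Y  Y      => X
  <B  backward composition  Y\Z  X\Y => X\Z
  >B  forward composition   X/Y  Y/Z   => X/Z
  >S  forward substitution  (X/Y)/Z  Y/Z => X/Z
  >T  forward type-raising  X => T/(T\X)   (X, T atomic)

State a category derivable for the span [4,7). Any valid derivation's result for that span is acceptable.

NP

[0,7] S   <
  [0,1] "slowly" : PP
  [1,7] S\PP   >
    [1,2] "every" : (S\PP)/(NP/PP)
    [2,7] NP/PP   >
      [2,4] (NP/PP)/NP   >
        [2,3] "plan" : ((NP/PP)/NP)/NP
        [3,4] "cat" : NP
      [4,7] NP   <
        [4,6] S   <
          [4,5] "liked" : NP\PP
          [5,6] "here" : S\(NP\PP)
        [6,7] "heard" : NP\S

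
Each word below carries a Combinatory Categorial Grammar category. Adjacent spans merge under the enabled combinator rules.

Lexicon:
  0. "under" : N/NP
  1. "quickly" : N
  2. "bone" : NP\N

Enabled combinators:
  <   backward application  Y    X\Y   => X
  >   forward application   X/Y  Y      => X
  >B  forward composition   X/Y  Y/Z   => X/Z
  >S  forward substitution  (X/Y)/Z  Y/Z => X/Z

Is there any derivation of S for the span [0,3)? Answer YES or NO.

NO

N/NP N NP\N
CKY chart[0,3] = {N}; S ∉ chart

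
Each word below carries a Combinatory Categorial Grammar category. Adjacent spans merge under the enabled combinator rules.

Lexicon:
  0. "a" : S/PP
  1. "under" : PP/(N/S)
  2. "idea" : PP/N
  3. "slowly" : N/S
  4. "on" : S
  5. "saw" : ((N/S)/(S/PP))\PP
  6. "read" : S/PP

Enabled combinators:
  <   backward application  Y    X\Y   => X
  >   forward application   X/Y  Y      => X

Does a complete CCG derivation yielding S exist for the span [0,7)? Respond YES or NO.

[0,7] S   >
  [0,1] "a" : S/PP
  [1,7] PP   >
    [1,2] "under" : PP/(N/S)
    [2,7] N/S   >
      [2,6] (N/S)/(S/PP)   <
        [2,5] PP   >
          [2,3] "idea" : PP/N
          [3,5] N   >
            [3,4] "slowly" : N/S
            [4,5] "on" : S
        [5,6] "saw" : ((N/S)/(S/PP))\PP
      [6,7] "read" : S/PP

YES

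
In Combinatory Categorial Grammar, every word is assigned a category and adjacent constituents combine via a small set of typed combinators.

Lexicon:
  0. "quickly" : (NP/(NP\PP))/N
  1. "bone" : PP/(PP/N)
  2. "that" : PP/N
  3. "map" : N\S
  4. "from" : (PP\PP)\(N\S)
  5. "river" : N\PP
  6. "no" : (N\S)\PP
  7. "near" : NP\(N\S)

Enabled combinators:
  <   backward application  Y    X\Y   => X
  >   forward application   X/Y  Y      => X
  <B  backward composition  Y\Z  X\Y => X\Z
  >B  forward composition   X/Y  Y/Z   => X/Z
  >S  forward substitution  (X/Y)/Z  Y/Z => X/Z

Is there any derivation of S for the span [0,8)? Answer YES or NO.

(NP/(NP\PP))/N PP/(PP/N) PP/N N\S (PP\PP)\(N\S) N\PP (N\S)\PP NP\(N\S)
CKY chart[0,8] = {NP}; S ∉ chart

NO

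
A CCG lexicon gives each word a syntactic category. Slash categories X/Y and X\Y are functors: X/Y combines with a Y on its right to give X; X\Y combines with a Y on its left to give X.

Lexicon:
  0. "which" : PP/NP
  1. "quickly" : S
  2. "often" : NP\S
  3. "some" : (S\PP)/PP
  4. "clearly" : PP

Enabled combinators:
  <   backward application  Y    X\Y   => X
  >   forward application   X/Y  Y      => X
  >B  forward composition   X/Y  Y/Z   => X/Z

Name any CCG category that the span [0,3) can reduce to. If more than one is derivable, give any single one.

PP

[0,5] S   <
  [0,3] PP   >
    [0,1] "which" : PP/NP
    [1,3] NP   <
      [1,2] "quickly" : S
      [2,3] "often" : NP\S
  [3,5] S\PP   >
    [3,4] "some" : (S\PP)/PP
    [4,5] "clearly" : PP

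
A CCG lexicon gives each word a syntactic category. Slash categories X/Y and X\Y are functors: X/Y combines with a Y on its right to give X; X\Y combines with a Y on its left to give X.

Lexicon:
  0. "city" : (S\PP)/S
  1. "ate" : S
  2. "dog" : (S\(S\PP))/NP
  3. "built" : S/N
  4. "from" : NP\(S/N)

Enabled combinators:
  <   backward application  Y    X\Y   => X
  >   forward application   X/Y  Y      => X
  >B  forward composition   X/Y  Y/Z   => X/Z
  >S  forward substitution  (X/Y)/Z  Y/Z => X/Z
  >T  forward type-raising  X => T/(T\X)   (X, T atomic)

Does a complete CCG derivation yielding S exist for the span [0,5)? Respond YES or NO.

[0,5] S   <
  [0,2] S\PP   >
    [0,1] "city" : (S\PP)/S
    [1,2] "ate" : S
  [2,5] S\(S\PP)   >
    [2,3] "dog" : (S\(S\PP))/NP
    [3,5] NP   <
      [3,4] "built" : S/N
      [4,5] "from" : NP\(S/N)

YES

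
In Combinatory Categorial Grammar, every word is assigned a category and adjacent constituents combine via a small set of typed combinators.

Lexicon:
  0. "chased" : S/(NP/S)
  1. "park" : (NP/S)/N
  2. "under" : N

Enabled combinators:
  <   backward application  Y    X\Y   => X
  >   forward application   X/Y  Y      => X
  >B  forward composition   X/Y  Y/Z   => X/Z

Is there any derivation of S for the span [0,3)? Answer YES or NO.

[0,3] S   >
  [0,1] "chased" : S/(NP/S)
  [1,3] NP/S   >
    [1,2] "park" : (NP/S)/N
    [2,3] "under" : N

YES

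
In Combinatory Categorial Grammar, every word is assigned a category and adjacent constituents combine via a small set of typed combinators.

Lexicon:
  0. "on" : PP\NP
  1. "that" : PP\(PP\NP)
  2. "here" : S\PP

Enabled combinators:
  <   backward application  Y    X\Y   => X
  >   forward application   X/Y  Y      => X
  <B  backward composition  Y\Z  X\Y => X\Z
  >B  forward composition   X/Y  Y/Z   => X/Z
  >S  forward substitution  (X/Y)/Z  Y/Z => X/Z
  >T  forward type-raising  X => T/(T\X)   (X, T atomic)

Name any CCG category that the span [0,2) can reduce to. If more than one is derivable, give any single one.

PP

[0,3] S   <
  [0,2] PP   <
    [0,1] "on" : PP\NP
    [1,2] "that" : PP\(PP\NP)
  [2,3] "here" : S\PP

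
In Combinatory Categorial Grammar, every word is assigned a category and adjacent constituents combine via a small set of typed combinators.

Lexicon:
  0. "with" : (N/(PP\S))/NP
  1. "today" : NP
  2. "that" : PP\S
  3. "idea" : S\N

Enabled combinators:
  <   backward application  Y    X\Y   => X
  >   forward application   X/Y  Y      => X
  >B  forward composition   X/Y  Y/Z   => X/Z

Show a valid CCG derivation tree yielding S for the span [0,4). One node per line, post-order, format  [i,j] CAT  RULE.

[0,4] S   <
  [0,3] N   >
    [0,2] N/(PP\S)   >
      [0,1] "with" : (N/(PP\S))/NP
      [1,2] "today" : NP
    [2,3] "that" : PP\S
  [3,4] "idea" : S\N

[0,1] (N/(PP\S))/NP  lex  "with"
[1,2] NP  lex  "today"
[0,2] N/(PP\S)  >  k=1
[2,3] PP\S  lex  "that"
[0,3] N  >  k=2
[3,4] S\N  lex  "idea"
[0,4] S  <  k=3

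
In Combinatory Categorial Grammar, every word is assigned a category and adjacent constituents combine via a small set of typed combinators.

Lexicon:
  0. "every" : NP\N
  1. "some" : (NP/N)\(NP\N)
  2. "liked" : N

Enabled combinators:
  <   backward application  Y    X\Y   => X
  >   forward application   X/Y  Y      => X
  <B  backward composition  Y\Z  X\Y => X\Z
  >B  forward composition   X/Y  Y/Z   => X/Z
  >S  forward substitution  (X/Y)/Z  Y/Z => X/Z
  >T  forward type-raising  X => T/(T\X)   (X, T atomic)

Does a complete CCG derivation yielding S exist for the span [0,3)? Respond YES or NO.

NO

NP\N (NP/N)\(NP\N) N
CKY chart[0,3] = {N/(N\NP), NP, NP/(NP\NP), NP/(N\N), PP/(PP\NP), S/(S\NP)}; S ∉ chart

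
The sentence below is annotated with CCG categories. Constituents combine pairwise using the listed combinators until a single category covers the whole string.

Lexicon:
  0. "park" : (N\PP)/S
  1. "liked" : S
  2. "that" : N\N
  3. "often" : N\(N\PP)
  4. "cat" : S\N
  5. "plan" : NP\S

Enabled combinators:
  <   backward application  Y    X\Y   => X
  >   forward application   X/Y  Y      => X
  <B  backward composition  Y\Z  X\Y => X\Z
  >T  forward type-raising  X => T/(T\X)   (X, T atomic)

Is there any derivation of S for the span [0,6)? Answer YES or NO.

NO

(N\PP)/S S N\N N\(N\PP) S\N NP\S
CKY chart[0,6] = {N/(N\NP), NP, NP/(NP\NP), PP/(PP\NP), S/(S\NP)}; S ∉ chart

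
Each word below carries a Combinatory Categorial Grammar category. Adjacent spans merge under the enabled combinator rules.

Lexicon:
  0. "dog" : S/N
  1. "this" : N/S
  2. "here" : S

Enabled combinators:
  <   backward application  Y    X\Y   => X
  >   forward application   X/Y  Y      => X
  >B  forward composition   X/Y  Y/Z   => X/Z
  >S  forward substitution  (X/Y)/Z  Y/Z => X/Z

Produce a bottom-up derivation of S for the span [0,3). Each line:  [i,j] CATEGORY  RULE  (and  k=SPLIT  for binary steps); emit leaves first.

[0,1] S/N  lex  "dog"
[1,2] N/S  lex  "this"
[2,3] S  lex  "here"
[1,3] N  >  k=2
[0,3] S  >  k=1

[0,3] S   >
  [0,1] "dog" : S/N
  [1,3] N   >
    [1,2] "this" : N/S
    [2,3] "here" : S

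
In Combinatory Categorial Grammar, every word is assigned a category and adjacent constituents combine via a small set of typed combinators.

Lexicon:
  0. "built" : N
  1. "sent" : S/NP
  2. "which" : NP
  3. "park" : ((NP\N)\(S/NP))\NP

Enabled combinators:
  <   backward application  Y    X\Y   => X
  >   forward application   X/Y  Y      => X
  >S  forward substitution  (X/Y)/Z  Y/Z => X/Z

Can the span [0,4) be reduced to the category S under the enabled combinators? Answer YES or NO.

NO

N S/NP NP ((NP\N)\(S/NP))\NP
CKY chart[0,4] = {NP}; S ∉ chart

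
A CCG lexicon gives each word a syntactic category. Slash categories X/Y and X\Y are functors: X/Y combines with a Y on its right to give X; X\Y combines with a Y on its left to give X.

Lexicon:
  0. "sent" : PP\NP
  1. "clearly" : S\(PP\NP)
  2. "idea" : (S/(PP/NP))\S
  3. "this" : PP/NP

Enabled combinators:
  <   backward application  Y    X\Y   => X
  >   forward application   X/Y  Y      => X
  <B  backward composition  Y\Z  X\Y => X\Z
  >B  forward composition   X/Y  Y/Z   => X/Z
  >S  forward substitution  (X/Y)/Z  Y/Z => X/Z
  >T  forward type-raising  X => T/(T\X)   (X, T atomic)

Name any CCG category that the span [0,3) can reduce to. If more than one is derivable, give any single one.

S/(PP/NP)

[0,4] S   >
  [0,3] S/(PP/NP)   <
    [0,2] S   <
      [0,1] "sent" : PP\NP
      [1,2] "clearly" : S\(PP\NP)
    [2,3] "idea" : (S/(PP/NP))\S
  [3,4] "this" : PP/NP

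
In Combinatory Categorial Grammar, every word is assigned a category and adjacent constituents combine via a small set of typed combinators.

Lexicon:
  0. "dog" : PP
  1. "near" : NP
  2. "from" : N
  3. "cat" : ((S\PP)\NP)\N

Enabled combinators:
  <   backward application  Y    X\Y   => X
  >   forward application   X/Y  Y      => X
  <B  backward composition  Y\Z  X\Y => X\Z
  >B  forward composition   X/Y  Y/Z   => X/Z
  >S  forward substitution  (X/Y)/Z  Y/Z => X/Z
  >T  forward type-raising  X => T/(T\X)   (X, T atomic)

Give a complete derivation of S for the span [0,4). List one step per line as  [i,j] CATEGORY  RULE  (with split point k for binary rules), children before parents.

[0,1] PP  lex  "dog"
[1,2] NP  lex  "near"
[2,3] N  lex  "from"
[3,4] ((S\PP)\NP)\N  lex  "cat"
[2,4] (S\PP)\NP  <  k=3
[1,4] S\PP  <  k=2
[0,4] S  <  k=1

[0,4] S   <
  [0,1] "dog" : PP
  [1,4] S\PP   <
    [1,2] "near" : NP
    [2,4] (S\PP)\NP   <
      [2,3] "from" : N
      [3,4] "cat" : ((S\PP)\NP)\N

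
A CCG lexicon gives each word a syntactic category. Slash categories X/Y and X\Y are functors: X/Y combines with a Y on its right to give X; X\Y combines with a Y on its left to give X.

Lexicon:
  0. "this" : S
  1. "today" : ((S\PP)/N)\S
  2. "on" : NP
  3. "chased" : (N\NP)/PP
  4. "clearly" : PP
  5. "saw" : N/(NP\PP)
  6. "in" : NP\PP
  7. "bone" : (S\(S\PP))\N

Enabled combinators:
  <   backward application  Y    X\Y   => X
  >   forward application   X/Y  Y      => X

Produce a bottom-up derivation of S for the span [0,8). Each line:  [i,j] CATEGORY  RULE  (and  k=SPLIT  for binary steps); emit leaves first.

[0,8] S   <
  [0,5] S\PP   >
    [0,2] (S\PP)/N   <
      [0,1] "this" : S
      [1,2] "today" : ((S\PP)/N)\S
    [2,5] N   <
      [2,3] "on" : NP
      [3,5] N\NP   >
        [3,4] "chased" : (N\NP)/PP
        [4,5] "clearly" : PP
  [5,8] S\(S\PP)   <
    [5,7] N   >
      [5,6] "saw" : N/(NP\PP)
      [6,7] "in" : NP\PP
    [7,8] "bone" : (S\(S\PP))\N

[0,1] S  lex  "this"
[1,2] ((S\PP)/N)\S  lex  "today"
[0,2] (S\PP)/N  <  k=1
[2,3] NP  lex  "on"
[3,4] (N\NP)/PP  lex  "chased"
[4,5] PP  lex  "clearly"
[3,5] N\NP  >  k=4
[2,5] N  <  k=3
[0,5] S\PP  >  k=2
[5,6] N/(NP\PP)  lex  "saw"
[6,7] NP\PP  lex  "in"
[5,7] N  >  k=6
[7,8] (S\(S\PP))\N  lex  "bone"
[5,8] S\(S\PP)  <  k=7
[0,8] S  <  k=5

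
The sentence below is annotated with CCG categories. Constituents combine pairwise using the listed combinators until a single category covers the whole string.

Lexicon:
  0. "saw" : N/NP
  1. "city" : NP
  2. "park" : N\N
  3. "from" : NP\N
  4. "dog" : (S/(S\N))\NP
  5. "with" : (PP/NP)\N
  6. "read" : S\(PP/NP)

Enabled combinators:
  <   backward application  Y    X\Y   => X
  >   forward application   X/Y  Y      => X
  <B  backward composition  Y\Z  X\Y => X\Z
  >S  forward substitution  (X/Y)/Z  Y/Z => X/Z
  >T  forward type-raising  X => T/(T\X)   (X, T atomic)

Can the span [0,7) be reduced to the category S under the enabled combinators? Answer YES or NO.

[0,7] S   >
  [0,5] S/(S\N)   <
    [0,4] NP   <
      [0,2] N   >
        [0,1] "saw" : N/NP
        [1,2] "city" : NP
      [2,4] NP\N   <B
        [2,3] "park" : N\N
        [3,4] "from" : NP\N
    [4,5] "dog" : (S/(S\N))\NP
  [5,7] S\N   <B
    [5,6] "with" : (PP/NP)\N
    [6,7] "read" : S\(PP/NP)

YES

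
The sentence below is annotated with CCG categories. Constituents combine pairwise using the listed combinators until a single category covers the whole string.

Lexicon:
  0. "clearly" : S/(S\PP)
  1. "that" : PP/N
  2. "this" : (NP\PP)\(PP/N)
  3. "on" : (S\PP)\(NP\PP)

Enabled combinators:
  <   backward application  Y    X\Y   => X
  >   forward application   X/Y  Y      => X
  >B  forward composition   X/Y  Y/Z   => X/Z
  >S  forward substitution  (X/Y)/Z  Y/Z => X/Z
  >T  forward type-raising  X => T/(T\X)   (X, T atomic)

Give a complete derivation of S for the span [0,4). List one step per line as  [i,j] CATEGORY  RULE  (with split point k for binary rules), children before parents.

[0,1] S/(S\PP)  lex  "clearly"
[1,2] PP/N  lex  "that"
[2,3] (NP\PP)\(PP/N)  lex  "this"
[1,3] NP\PP  <  k=2
[3,4] (S\PP)\(NP\PP)  lex  "on"
[1,4] S\PP  <  k=3
[0,4] S  >  k=1

[0,4] S   >
  [0,1] "clearly" : S/(S\PP)
  [1,4] S\PP   <
    [1,3] NP\PP   <
      [1,2] "that" : PP/N
      [2,3] "this" : (NP\PP)\(PP/N)
    [3,4] "on" : (S\PP)\(NP\PP)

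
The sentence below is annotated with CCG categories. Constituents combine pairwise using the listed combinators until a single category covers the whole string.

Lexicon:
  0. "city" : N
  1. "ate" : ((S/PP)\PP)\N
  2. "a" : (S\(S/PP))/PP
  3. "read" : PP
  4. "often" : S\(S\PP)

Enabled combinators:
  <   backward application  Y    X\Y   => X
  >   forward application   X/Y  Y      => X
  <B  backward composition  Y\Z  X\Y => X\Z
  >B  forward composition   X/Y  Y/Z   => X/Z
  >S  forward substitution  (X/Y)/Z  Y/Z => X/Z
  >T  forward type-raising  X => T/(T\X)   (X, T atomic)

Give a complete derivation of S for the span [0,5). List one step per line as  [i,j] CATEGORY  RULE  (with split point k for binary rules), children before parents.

[0,5] S   <
  [0,4] S\PP   <B
    [0,2] (S/PP)\PP   <
      [0,1] "city" : N
      [1,2] "ate" : ((S/PP)\PP)\N
    [2,4] S\(S/PP)   >
      [2,3] "a" : (S\(S/PP))/PP
      [3,4] "read" : PP
  [4,5] "often" : S\(S\PP)

[0,1] N  lex  "city"
[1,2] ((S/PP)\PP)\N  lex  "ate"
[0,2] (S/PP)\PP  <  k=1
[2,3] (S\(S/PP))/PP  lex  "a"
[3,4] PP  lex  "read"
[2,4] S\(S/PP)  >  k=3
[0,4] S\PP  <B  k=2
[4,5] S\(S\PP)  lex  "often"
[0,5] S  <  k=4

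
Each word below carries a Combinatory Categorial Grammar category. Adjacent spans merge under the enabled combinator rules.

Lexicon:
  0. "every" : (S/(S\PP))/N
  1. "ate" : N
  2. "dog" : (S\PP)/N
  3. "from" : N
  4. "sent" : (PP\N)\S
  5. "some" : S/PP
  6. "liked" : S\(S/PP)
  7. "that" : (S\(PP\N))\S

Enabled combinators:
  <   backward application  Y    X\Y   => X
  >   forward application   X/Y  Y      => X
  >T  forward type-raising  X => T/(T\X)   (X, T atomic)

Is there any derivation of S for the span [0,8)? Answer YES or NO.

YES

[0,8] S   <
  [0,5] PP\N   <
    [0,4] S   >
      [0,2] S/(S\PP)   >
        [0,1] "every" : (S/(S\PP))/N
        [1,2] "ate" : N
      [2,4] S\PP   >
        [2,3] "dog" : (S\PP)/N
        [3,4] "from" : N
    [4,5] "sent" : (PP\N)\S
  [5,8] S\(PP\N)   <
    [5,7] S   <
      [5,6] "some" : S/PP
      [6,7] "liked" : S\(S/PP)
    [7,8] "that" : (S\(PP\N))\S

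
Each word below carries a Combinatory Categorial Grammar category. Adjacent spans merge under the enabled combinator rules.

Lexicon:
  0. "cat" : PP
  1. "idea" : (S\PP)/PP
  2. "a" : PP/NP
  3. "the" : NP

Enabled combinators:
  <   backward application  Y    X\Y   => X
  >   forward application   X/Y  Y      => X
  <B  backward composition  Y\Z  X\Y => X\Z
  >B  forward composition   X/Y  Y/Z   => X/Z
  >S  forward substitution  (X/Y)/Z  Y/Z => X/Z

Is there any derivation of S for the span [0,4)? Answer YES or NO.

[0,4] S   <
  [0,1] "cat" : PP
  [1,4] S\PP   >
    [1,2] "idea" : (S\PP)/PP
    [2,4] PP   >
      [2,3] "a" : PP/NP
      [3,4] "the" : NP

YES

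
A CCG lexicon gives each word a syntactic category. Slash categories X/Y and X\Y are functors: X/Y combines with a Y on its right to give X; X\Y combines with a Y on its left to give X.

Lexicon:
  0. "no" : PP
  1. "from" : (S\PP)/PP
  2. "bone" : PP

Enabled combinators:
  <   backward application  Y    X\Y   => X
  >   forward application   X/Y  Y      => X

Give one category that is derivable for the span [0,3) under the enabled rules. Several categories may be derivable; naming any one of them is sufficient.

S

[0,3] S   <
  [0,1] "no" : PP
  [1,3] S\PP   >
    [1,2] "from" : (S\PP)/PP
    [2,3] "bone" : PP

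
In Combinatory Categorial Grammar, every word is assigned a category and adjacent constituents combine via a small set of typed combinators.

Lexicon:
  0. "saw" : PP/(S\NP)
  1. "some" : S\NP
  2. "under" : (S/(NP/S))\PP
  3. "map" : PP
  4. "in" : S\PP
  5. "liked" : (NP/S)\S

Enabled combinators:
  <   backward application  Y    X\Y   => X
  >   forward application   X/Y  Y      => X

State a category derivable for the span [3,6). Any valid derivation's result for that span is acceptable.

NP/S

[0,6] S   >
  [0,3] S/(NP/S)   <
    [0,2] PP   >
      [0,1] "saw" : PP/(S\NP)
      [1,2] "some" : S\NP
    [2,3] "under" : (S/(NP/S))\PP
  [3,6] NP/S   <
    [3,5] S   <
      [3,4] "map" : PP
      [4,5] "in" : S\PP
    [5,6] "liked" : (NP/S)\S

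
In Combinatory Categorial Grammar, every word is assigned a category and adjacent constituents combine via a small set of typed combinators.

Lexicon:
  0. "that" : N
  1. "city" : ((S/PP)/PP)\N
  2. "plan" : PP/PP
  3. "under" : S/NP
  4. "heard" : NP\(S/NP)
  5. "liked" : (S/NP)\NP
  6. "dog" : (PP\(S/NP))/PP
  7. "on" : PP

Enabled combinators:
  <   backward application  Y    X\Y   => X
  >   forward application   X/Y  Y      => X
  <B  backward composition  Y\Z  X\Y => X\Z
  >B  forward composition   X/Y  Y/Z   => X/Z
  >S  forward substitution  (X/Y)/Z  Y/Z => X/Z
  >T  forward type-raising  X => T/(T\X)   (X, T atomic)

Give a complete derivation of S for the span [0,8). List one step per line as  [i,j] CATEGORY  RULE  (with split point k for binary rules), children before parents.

[0,8] S   >
  [0,3] S/PP   >S
    [0,2] (S/PP)/PP   <
      [0,1] "that" : N
      [1,2] "city" : ((S/PP)/PP)\N
    [2,3] "plan" : PP/PP
  [3,8] PP   <
    [3,5] NP   <
      [3,4] "under" : S/NP
      [4,5] "heard" : NP\(S/NP)
    [5,8] PP\NP   <B
      [5,6] "liked" : (S/NP)\NP
      [6,8] PP\(S/NP)   >
        [6,7] "dog" : (PP\(S/NP))/PP
        [7,8] "on" : PP

[0,1] N  lex  "that"
[1,2] ((S/PP)/PP)\N  lex  "city"
[0,2] (S/PP)/PP  <  k=1
[2,3] PP/PP  lex  "plan"
[0,3] S/PP  >S  k=2
[3,4] S/NP  lex  "under"
[4,5] NP\(S/NP)  lex  "heard"
[3,5] NP  <  k=4
[5,6] (S/NP)\NP  lex  "liked"
[6,7] (PP\(S/NP))/PP  lex  "dog"
[7,8] PP  lex  "on"
[6,8] PP\(S/NP)  >  k=7
[5,8] PP\NP  <B  k=6
[3,8] PP  <  k=5
[0,8] S  >  k=3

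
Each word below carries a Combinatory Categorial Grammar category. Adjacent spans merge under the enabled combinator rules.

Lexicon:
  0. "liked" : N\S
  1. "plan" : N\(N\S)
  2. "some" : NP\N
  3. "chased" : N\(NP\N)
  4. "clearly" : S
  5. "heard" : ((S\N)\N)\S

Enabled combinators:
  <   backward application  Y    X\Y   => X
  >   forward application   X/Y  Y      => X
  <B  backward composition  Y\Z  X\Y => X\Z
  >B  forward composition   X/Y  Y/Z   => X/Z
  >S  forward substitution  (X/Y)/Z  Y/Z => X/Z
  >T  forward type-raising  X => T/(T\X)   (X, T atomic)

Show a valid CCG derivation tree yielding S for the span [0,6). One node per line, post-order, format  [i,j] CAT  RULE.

[0,6] S   <
  [0,2] N   <
    [0,1] "liked" : N\S
    [1,2] "plan" : N\(N\S)
  [2,6] S\N   <
    [2,4] N   <
      [2,3] "some" : NP\N
      [3,4] "chased" : N\(NP\N)
    [4,6] (S\N)\N   <
      [4,5] "clearly" : S
      [5,6] "heard" : ((S\N)\N)\S

[0,1] N\S  lex  "liked"
[1,2] N\(N\S)  lex  "plan"
[0,2] N  <  k=1
[2,3] NP\N  lex  "some"
[3,4] N\(NP\N)  lex  "chased"
[2,4] N  <  k=3
[4,5] S  lex  "clearly"
[5,6] ((S\N)\N)\S  lex  "heard"
[4,6] (S\N)\N  <  k=5
[2,6] S\N  <  k=4
[0,6] S  <  k=2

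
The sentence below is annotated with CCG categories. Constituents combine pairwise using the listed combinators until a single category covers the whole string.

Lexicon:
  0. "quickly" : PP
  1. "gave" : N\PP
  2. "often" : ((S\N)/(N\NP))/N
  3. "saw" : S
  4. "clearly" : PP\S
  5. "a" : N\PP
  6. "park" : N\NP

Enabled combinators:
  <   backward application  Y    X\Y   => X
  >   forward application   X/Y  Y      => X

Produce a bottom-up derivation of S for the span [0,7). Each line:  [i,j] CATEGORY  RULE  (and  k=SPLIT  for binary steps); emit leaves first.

[0,7] S   <
  [0,2] N   <
    [0,1] "quickly" : PP
    [1,2] "gave" : N\PP
  [2,7] S\N   >
    [2,6] (S\N)/(N\NP)   >
      [2,3] "often" : ((S\N)/(N\NP))/N
      [3,6] N   <
        [3,5] PP   <
          [3,4] "saw" : S
          [4,5] "clearly" : PP\S
        [5,6] "a" : N\PP
    [6,7] "park" : N\NP

[0,1] PP  lex  "quickly"
[1,2] N\PP  lex  "gave"
[0,2] N  <  k=1
[2,3] ((S\N)/(N\NP))/N  lex  "often"
[3,4] S  lex  "saw"
[4,5] PP\S  lex  "clearly"
[3,5] PP  <  k=4
[5,6] N\PP  lex  "a"
[3,6] N  <  k=5
[2,6] (S\N)/(N\NP)  >  k=3
[6,7] N\NP  lex  "park"
[2,7] S\N  >  k=6
[0,7] S  <  k=2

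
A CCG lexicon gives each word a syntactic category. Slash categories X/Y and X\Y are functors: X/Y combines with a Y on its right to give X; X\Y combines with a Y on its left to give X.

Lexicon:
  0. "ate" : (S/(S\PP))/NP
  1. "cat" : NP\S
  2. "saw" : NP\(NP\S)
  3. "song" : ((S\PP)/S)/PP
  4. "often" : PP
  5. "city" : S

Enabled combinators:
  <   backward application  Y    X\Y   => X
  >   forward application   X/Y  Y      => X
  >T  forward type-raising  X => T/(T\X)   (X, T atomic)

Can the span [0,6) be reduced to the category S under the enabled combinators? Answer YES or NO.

[0,6] S   >
  [0,3] S/(S\PP)   >
    [0,1] "ate" : (S/(S\PP))/NP
    [1,3] NP   <
      [1,2] "cat" : NP\S
      [2,3] "saw" : NP\(NP\S)
  [3,6] S\PP   >
    [3,5] (S\PP)/S   >
      [3,4] "song" : ((S\PP)/S)/PP
      [4,5] "often" : PP
    [5,6] "city" : S

YES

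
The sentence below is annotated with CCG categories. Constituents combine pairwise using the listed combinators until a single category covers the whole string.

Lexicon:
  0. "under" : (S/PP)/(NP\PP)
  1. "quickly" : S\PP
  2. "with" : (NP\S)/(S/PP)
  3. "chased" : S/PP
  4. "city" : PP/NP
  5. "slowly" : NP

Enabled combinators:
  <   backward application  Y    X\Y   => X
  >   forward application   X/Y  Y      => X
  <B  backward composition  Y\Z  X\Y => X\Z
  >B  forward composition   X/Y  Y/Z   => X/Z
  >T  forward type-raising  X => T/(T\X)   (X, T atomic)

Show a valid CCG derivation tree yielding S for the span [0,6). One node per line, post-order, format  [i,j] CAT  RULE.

[0,6] S   >
  [0,4] S/PP   >
    [0,1] "under" : (S/PP)/(NP\PP)
    [1,4] NP\PP   <B
      [1,2] "quickly" : S\PP
      [2,4] NP\S   >
        [2,3] "with" : (NP\S)/(S/PP)
        [3,4] "chased" : S/PP
  [4,6] PP   >
    [4,5] "city" : PP/NP
    [5,6] "slowly" : NP

[0,1] (S/PP)/(NP\PP)  lex  "under"
[1,2] S\PP  lex  "quickly"
[2,3] (NP\S)/(S/PP)  lex  "with"
[3,4] S/PP  lex  "chased"
[2,4] NP\S  >  k=3
[1,4] NP\PP  <B  k=2
[0,4] S/PP  >  k=1
[4,5] PP/NP  lex  "city"
[5,6] NP  lex  "slowly"
[4,6] PP  >  k=5
[0,6] S  >  k=4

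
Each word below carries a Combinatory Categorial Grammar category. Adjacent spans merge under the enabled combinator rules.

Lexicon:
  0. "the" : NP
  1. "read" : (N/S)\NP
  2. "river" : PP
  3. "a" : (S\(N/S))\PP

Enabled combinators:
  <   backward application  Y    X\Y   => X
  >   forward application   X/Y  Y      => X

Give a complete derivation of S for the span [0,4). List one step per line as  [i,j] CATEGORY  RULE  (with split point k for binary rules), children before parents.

[0,1] NP  lex  "the"
[1,2] (N/S)\NP  lex  "read"
[0,2] N/S  <  k=1
[2,3] PP  lex  "river"
[3,4] (S\(N/S))\PP  lex  "a"
[2,4] S\(N/S)  <  k=3
[0,4] S  <  k=2

[0,4] S   <
  [0,2] N/S   <
    [0,1] "the" : NP
    [1,2] "read" : (N/S)\NP
  [2,4] S\(N/S)   <
    [2,3] "river" : PP
    [3,4] "a" : (S\(N/S))\PP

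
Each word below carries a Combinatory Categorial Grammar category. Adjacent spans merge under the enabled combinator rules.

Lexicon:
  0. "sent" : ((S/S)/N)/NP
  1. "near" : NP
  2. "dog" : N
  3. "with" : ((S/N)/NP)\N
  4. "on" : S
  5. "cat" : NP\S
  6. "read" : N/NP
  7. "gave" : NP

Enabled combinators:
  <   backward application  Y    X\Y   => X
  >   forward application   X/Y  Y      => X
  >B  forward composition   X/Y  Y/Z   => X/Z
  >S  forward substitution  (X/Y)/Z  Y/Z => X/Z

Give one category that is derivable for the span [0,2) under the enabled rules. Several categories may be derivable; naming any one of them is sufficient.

(S/S)/N

[0,8] S   >
  [0,6] S/N   >S
    [0,2] (S/S)/N   >
      [0,1] "sent" : ((S/S)/N)/NP
      [1,2] "near" : NP
    [2,6] S/N   >
      [2,4] (S/N)/NP   <
        [2,3] "dog" : N
        [3,4] "with" : ((S/N)/NP)\N
      [4,6] NP   <
        [4,5] "on" : S
        [5,6] "cat" : NP\S
  [6,8] N   >
    [6,7] "read" : N/NP
    [7,8] "gave" : NP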